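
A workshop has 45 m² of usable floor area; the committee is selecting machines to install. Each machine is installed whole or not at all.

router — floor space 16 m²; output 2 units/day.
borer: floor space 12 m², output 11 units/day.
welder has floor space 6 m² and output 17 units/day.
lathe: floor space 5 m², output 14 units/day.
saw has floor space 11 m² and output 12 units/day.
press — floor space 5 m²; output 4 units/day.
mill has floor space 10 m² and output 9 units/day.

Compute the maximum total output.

63

Take borer, welder, lathe, saw, and mill: floor space 12 + 6 + 5 + 11 + 10 = 44 ≤ 45, output 11 + 17 + 14 + 12 + 9 = 63.
No other feasible combination does better.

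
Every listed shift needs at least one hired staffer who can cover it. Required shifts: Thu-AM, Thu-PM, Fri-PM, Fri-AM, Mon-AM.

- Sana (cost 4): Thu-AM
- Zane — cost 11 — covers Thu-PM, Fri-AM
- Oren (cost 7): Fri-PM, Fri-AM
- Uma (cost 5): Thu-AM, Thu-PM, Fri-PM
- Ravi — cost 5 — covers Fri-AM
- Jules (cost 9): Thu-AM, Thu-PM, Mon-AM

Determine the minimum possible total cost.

The greedy cost-per-new-shift heuristic would pick Uma, Ravi, and Jules for 19, but a cheaper cover exists.
Choose Oren and Jules: together they cover Thu-AM, Thu-PM, Fri-PM, Fri-AM, Mon-AM — every shift.
Total cost: 7 + 9 = 16.
No cover costs less than 16.

16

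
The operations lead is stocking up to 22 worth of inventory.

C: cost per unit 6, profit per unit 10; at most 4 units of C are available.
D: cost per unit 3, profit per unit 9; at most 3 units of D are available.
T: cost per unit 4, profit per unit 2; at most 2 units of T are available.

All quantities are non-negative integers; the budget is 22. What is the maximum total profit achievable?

D has the best ratio (9/3); taking only D gives at most 3×9 = 27 (stopped by the supply cap of 3).
Mixing does better — 2×C and 3×D: cost 21 ≤ 22, profit 2·10 + 3·9 = 47.

47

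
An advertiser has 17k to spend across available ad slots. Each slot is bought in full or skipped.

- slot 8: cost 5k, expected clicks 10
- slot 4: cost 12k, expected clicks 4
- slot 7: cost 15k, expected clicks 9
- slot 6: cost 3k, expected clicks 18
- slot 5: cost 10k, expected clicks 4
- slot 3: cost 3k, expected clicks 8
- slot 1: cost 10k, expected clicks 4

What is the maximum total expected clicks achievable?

36

slot 8 + slot 6 + slot 3: cost 5 + 3 + 3 = 11 ≤ 17, expected clicks 10 + 18 + 8 = 36.
slot 6 + slot 5 + slot 3: cost 3 + 10 + 3 = 16 ≤ 17, expected clicks 18 + 4 + 8 = 30.
Best is slot 8, slot 6, and slot 3 with total expected clicks 36.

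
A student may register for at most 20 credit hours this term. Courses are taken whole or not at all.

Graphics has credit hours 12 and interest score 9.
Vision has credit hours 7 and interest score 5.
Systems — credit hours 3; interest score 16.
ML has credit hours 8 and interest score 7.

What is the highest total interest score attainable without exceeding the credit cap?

28

Allowing fractional choices, the relaxed optimum would be about 29.8, but courses are indivisible.
Graphics + Systems: credit hours 12 + 3 = 15 ≤ 20, interest score 9 + 16 = 25.
Vision + Systems + ML: credit hours 7 + 3 + 8 = 18 ≤ 20, interest score 5 + 16 + 7 = 28.
Systems + ML: credit hours 3 + 8 = 11 ≤ 20, interest score 16 + 7 = 23.
Best is Vision, Systems, and ML with total interest score 28.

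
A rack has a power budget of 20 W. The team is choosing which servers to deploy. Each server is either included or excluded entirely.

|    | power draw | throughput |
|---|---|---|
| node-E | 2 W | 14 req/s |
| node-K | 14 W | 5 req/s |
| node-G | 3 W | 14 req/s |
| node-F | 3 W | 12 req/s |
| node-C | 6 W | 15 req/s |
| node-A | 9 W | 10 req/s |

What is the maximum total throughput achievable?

This is a 0-1 knapsack instance.
node-E + node-G + node-C + node-A: power draw 2 + 3 + 6 + 9 = 20 ≤ 20, throughput 14 + 14 + 15 + 10 = 53.
node-E + node-G + node-F + node-C: power draw 2 + 3 + 3 + 6 = 14 ≤ 20, throughput 14 + 14 + 12 + 15 = 55.
Best is node-E, node-G, node-F, and node-C with total throughput 55.

55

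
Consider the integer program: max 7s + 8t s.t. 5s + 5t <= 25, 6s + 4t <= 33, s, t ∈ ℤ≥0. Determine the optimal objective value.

40

(s,t)=(0,5): 5·0+5·5=25≤25, 6·0+4·5=20≤33, objective 40.
(s,t)=(1,4): 5·1+5·4=25≤25, 6·1+4·4=22≤33, objective 39.
(s,t)=(0,4): 5·0+5·4=20≤25, 6·0+4·4=16≤33, objective 32.
No feasible integer point exceeds 40.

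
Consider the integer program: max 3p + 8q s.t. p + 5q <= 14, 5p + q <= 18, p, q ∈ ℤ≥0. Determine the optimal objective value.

(p,q)=(3,2): 1·3+5·2=13≤14, 5·3+1·2=17≤18, objective 25.
(p,q)=(2,2): 1·2+5·2=12≤14, 5·2+1·2=12≤18, objective 22.
(p,q)=(3,1): 1·3+5·1=8≤14, 5·3+1·1=16≤18, objective 17.
The best lattice point is (3,2), giving 25.

25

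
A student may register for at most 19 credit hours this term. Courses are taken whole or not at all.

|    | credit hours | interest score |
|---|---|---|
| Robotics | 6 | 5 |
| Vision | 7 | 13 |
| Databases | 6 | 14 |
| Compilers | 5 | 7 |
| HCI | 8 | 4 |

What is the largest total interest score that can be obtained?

Allowing fractional choices, the relaxed optimum would be about 34.8, but courses are indivisible.
Vision + Databases + Compilers: credit hours 7 + 6 + 5 = 18 ≤ 19, interest score 13 + 14 + 7 = 34.
Robotics + Vision + Databases: credit hours 6 + 7 + 6 = 19 ≤ 19, interest score 5 + 13 + 14 = 32.
Vision + Databases: credit hours 7 + 6 = 13 ≤ 19, interest score 13 + 14 = 27.
Best is Vision, Databases, and Compilers with total interest score 34.

34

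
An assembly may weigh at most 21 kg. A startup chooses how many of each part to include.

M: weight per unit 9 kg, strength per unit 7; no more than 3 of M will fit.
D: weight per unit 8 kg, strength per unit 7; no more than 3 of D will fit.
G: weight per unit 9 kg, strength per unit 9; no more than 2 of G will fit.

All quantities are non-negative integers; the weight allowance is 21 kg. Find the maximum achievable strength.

18

Take 2×G: weight 18 ≤ 21, strength 2·9 = 18.
G has the best ratio (9/9) and is taken to its limit of 2; remaining capacity is filled optimally with the others.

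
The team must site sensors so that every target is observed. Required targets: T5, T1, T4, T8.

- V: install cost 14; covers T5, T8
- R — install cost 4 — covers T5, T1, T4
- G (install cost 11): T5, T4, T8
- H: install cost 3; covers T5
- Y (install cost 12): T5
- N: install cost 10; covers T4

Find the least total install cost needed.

15

This is a weighted set-cover instance.
Choose R and G: together they cover T5, T1, T4, T8 — every target.
Total install cost: 4 + 11 = 15.
No cover costs less than 15.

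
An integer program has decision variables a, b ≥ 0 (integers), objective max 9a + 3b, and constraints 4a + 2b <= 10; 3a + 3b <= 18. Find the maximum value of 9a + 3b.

21

(a,b)=(2,1): 4·2+2·1=10≤10, 3·2+3·1=9≤18, objective 21.
(a,b)=(2,0): 4·2+2·0=8≤10, 3·2+3·0=6≤18, objective 18.
(a,b)=(1,2): 4·1+2·2=8≤10, 3·1+3·2=9≤18, objective 15.
(a,b)=(1,1): 4·1+2·1=6≤10, 3·1+3·1=6≤18, objective 12.
No feasible integer point exceeds 21.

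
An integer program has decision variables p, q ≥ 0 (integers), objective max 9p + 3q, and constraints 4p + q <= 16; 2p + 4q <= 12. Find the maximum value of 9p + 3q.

36

Relaxing integrality, the LP optimum is 36.86 at (p,q) = (3.71, 1.14), which is not an integer point.
(p,q)=(4,0) is feasible, giving 36.
(p,q)=(3,1) is feasible, giving 30.
(p,q)=(3,0) is feasible, giving 27.
(p,q)=(2,2) is feasible, giving 24.
The best lattice point is (4,0), giving 36.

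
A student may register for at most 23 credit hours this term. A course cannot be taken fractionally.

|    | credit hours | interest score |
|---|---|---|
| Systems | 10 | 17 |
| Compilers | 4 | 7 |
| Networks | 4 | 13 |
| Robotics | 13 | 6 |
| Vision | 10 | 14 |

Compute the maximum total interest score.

Take Systems, Compilers, and Networks: credit hours 10 + 4 + 4 = 18 ≤ 23, interest score 17 + 7 + 13 = 37.
No other feasible combination does better.

37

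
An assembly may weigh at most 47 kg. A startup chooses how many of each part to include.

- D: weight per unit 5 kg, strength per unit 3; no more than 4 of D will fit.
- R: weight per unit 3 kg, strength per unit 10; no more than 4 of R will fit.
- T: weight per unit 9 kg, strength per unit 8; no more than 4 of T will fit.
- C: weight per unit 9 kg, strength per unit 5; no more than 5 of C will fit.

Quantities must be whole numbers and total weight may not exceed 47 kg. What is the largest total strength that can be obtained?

67

Take 1×D, 4×R, and 3×T: weight 44 ≤ 47, strength 1·3 + 4·10 + 3·8 = 67.
R has the best ratio (10/3) and is taken to its limit of 4; remaining capacity is filled optimally with the others.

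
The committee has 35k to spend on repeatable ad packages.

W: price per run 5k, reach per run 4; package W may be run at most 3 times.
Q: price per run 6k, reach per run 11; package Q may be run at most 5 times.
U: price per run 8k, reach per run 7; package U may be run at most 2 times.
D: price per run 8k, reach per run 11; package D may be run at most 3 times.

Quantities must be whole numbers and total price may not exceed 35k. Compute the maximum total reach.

3×Q and 2×D: price 34 ≤ 35, reach 3·11 + 2·11 = 55.
1×W and 5×Q: price 35 ≤ 35, reach 1·4 + 5·11 = 59.
Best is 59.

59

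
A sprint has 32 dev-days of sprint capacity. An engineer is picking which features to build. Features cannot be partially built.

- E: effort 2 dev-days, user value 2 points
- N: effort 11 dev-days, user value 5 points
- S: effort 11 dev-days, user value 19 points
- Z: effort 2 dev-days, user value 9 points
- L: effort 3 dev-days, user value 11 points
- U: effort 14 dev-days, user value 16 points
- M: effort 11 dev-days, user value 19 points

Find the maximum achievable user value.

Take E, S, Z, L, and M: effort 2 + 11 + 2 + 3 + 11 = 29 ≤ 32, user value 2 + 19 + 9 + 11 + 19 = 60.
No other feasible combination does better.

60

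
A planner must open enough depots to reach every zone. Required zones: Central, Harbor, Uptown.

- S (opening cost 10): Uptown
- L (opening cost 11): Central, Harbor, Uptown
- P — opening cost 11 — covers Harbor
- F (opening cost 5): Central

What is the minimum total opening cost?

11

L alone covers Central, Harbor, Uptown — every zone.
Total opening cost: 11.
No cover costs less than 11.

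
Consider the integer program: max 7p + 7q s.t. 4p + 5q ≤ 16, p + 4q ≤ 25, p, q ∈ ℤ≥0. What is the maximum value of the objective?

(p,q)=(4,0) is feasible, giving 28.
(p,q)=(3,0) is feasible, giving 21.
No feasible integer point exceeds 28.

28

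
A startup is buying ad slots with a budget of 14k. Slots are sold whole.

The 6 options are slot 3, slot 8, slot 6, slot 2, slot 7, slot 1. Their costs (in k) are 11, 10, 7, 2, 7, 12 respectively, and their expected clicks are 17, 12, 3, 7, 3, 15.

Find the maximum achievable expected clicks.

slot 2 + slot 1: cost 2 + 12 = 14 ≤ 14, expected clicks 7 + 15 = 22.
slot 8 + slot 2: cost 10 + 2 = 12 ≤ 14, expected clicks 12 + 7 = 19.
slot 3 + slot 2: cost 11 + 2 = 13 ≤ 14, expected clicks 17 + 7 = 24.
Best is slot 3 and slot 2 with total expected clicks 24.

24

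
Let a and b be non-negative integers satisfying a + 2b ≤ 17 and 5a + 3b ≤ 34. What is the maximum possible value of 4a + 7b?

Relaxing integrality, the LP optimum is 60.71 at (a,b) = (2.43, 7.29), which is not an integer point.
(a,b)=(1,8): 1·1+2·8=17≤17, 5·1+3·8=29≤34, objective 60.
(a,b)=(2,7): 1·2+2·7=16≤17, 5·2+3·7=31≤34, objective 57.
(a,b)=(0,8): 1·0+2·8=16≤17, 5·0+3·8=24≤34, objective 56.
(a,b)=(3,6): 1·3+2·6=15≤17, 5·3+3·6=33≤34, objective 54.
No feasible integer point exceeds 60.

60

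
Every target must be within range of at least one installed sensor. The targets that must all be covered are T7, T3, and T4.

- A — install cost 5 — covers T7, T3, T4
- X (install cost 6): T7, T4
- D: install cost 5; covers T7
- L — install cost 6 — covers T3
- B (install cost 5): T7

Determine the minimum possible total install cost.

5

A alone covers T7, T3, T4 — every target.
Total install cost: 5.
No cover costs less than 5.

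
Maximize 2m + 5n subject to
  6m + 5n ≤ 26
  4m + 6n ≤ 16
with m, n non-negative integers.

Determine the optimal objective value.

12

(m,n)=(1,2): 6·1+5·2=16≤26, 4·1+6·2=16≤16, objective 12.
(m,n)=(0,2): 6·0+5·2=10≤26, 4·0+6·2=12≤16, objective 10.
(m,n)=(2,1): 6·2+5·1=17≤26, 4·2+6·1=14≤16, objective 9.
(m,n)=(1,1): 6·1+5·1=11≤26, 4·1+6·1=10≤16, objective 7.
The best lattice point is (1,2), giving 12.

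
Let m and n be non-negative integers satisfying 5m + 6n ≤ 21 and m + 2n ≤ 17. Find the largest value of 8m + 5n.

(m,n)=(4,0): 5·4+6·0=20≤21, 1·4+2·0=4≤17, objective 32.
(m,n)=(3,1): 5·3+6·1=21≤21, 1·3+2·1=5≤17, objective 29.
(m,n)=(3,0): 5·3+6·0=15≤21, 1·3+2·0=3≤17, objective 24.
The best lattice point is (4,0), giving 32.

32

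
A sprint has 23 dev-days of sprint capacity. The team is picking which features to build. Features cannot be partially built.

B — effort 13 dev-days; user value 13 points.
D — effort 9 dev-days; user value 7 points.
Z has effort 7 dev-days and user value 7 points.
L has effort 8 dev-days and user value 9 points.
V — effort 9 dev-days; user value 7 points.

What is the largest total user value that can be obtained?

B + L: effort 13 + 8 = 21 ≤ 23, user value 13 + 9 = 22.
B + Z: effort 13 + 7 = 20 ≤ 23, user value 13 + 7 = 20.
B + D: effort 13 + 9 = 22 ≤ 23, user value 13 + 7 = 20.
Best is B and L with total user value 22.

22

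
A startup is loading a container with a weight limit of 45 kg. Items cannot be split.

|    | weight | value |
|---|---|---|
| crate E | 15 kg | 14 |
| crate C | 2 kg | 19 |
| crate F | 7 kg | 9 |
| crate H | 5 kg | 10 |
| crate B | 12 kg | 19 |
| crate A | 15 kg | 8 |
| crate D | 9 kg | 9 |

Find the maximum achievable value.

71

Allowing fractional choices, the relaxed optimum would be about 75.3, but items are indivisible.
crate E + crate C + crate F + crate H + crate B: weight 15 + 2 + 7 + 5 + 12 = 41 ≤ 45, value 14 + 19 + 9 + 10 + 19 = 71.
crate E + crate C + crate H + crate B + crate D: weight 15 + 2 + 5 + 12 + 9 = 43 ≤ 45, value 14 + 19 + 10 + 19 + 9 = 71.
crate E + crate C + crate F + crate B + crate D: weight 15 + 2 + 7 + 12 + 9 = 45 ≤ 45, value 14 + 19 + 9 + 19 + 9 = 70.
The maximum value is 71; one optimal choice is crate E, crate C, crate F, crate H, and crate B.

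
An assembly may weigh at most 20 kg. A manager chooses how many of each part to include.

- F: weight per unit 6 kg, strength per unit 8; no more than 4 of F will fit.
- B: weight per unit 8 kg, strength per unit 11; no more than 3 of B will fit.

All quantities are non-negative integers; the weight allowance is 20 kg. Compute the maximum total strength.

This is a bounded integer knapsack.
B has the best ratio (11/8); taking only B gives at most 2×11 = 22 (stopped by the weight limit).
Mixing does better — 2×F and 1×B: weight 20 ≤ 20, strength 2·8 + 1·11 = 27.

27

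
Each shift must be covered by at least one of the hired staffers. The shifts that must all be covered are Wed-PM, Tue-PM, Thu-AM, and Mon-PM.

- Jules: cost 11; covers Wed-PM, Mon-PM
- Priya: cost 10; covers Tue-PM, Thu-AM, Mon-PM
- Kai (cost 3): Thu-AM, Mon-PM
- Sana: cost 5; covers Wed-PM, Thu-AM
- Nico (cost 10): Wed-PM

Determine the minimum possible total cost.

Choose Priya and Sana: together they cover Wed-PM, Tue-PM, Thu-AM, Mon-PM — every shift.
Total cost: 10 + 5 = 15.

15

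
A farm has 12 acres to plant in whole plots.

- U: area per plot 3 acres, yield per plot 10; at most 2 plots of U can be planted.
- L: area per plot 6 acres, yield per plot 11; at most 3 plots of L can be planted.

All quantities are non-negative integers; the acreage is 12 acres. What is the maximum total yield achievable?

31

U has the best ratio (10/3); taking only U gives at most 2×10 = 20 (stopped by the supply cap of 2).
Mixing does better — 2×U and 1×L: area 12 ≤ 12, yield 2·10 + 1·11 = 31.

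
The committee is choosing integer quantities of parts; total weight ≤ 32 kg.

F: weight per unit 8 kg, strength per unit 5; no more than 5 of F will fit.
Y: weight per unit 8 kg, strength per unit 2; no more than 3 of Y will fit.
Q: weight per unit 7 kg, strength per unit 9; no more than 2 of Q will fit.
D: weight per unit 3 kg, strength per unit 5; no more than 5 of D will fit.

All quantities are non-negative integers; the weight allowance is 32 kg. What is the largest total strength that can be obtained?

This is a bounded integer knapsack.
Take 2×Q and 5×D: weight 29 ≤ 32, strength 2·9 + 5·5 = 43.
D has the best ratio (5/3) and is taken to its limit of 5; remaining capacity is filled optimally with the others.

43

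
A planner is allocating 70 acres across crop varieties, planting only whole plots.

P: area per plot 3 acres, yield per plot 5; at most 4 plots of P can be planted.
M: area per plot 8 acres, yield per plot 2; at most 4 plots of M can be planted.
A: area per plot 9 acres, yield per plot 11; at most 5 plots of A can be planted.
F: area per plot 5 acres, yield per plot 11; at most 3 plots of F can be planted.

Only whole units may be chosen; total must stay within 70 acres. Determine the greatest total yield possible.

103

F has the best ratio (11/5); taking only F gives at most 3×11 = 33 (stopped by the supply cap of 3).
Mixing does better — 3×P, 5×A, and 3×F: area 69 ≤ 70, yield 3·5 + 5·11 + 3·11 = 103.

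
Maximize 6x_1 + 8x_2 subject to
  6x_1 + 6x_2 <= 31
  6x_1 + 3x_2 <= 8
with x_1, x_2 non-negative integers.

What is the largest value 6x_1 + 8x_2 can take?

16

(x_1,x_2)=(0,2) is feasible, giving 16.
(x_1,x_2)=(0,1) is feasible, giving 8.
No feasible integer point exceeds 16.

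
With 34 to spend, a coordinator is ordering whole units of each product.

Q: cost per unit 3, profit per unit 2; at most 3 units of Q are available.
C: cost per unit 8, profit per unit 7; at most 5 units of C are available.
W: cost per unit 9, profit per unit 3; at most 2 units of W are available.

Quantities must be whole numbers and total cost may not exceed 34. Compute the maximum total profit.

28

3×Q and 3×C: cost 33 ≤ 34, profit 3·2 + 3·7 = 27.
4×C: cost 32 ≤ 34, profit 4·7 = 28.
Best is 28.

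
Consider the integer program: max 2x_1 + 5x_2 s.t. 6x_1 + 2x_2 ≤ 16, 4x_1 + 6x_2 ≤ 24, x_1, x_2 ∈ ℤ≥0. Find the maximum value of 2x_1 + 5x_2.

20

(x_1,x_2)=(0,4) is feasible, giving 20.
(x_1,x_2)=(1,3) is feasible, giving 17.
The best lattice point is (0,4), giving 20.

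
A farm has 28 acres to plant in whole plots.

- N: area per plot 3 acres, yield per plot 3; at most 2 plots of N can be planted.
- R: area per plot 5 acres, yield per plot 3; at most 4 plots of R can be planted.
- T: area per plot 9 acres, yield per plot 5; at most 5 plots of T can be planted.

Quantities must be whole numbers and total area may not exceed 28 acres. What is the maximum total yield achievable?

18

1×N, 3×R, and 1×T: area 27 ≤ 28, yield 1·3 + 3·3 + 1·5 = 17.
2×N and 4×R: area 26 ≤ 28, yield 2·3 + 4·3 = 18.
Best is 18.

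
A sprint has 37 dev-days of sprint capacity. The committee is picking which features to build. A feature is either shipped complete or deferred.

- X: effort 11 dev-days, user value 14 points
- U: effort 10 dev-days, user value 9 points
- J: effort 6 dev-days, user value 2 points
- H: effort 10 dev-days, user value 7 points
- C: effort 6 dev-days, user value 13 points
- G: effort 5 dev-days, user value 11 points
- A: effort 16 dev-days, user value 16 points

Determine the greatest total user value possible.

U + C + G + A: effort 10 + 6 + 5 + 16 = 37 ≤ 37, user value 9 + 13 + 11 + 16 = 49.
X + U + C + G: effort 11 + 10 + 6 + 5 = 32 ≤ 37, user value 14 + 9 + 13 + 11 = 47.
H + C + G + A: effort 10 + 6 + 5 + 16 = 37 ≤ 37, user value 7 + 13 + 11 + 16 = 47.
Best is U, C, G, and A with total user value 49.

49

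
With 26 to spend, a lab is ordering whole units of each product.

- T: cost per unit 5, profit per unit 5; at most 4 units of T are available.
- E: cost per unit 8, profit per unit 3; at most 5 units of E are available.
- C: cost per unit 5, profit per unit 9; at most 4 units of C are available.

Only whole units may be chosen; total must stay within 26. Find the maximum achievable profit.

41

This is a bounded integer knapsack.
C has the best ratio (9/5); taking only C gives at most 4×9 = 36 (stopped by the supply cap of 4).
Mixing does better — 1×T and 4×C: cost 25 ≤ 26, profit 1·5 + 4·9 = 41.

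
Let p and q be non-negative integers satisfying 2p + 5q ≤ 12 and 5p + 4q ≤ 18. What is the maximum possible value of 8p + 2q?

(p,q)=(3,0) is feasible, giving 24.
(p,q)=(2,1) is feasible, giving 18.
(p,q)=(2,0) is feasible, giving 16.
Maximum is 24 at (p,q)=(3,0).

24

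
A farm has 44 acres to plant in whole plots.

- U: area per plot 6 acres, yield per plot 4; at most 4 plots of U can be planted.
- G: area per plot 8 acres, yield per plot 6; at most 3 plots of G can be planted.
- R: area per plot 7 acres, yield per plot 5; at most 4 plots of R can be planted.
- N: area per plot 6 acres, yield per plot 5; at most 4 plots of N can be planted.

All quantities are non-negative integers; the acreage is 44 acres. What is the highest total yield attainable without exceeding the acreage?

34

Take 1×U, 2×R, and 4×N: area 44 ≤ 44, yield 1·4 + 2·5 + 4·5 = 34.
N has the best ratio (5/6) and is taken to its limit of 4; remaining capacity is filled optimally with the others.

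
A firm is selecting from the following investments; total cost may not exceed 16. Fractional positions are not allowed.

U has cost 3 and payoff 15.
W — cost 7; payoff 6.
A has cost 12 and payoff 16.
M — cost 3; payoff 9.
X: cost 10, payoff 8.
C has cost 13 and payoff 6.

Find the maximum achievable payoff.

Allowing fractional choices, the relaxed optimum would be about 37.3, but investments are indivisible.
U + M + X: cost 3 + 3 + 10 = 16 ≤ 16, payoff 15 + 9 + 8 = 32.
U + A: cost 3 + 12 = 15 ≤ 16, payoff 15 + 16 = 31.
U + W + M: cost 3 + 7 + 3 = 13 ≤ 16, payoff 15 + 6 + 9 = 30.
Best is U, M, and X with total payoff 32.

32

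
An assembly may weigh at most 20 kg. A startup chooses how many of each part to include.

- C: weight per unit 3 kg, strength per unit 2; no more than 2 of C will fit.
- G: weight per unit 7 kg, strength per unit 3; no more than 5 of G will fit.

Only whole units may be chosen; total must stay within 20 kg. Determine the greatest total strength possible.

10

2×C and 2×G: weight 20 ≤ 20, strength 2·2 + 2·3 = 10.
1×C and 2×G: weight 17 ≤ 20, strength 1·2 + 2·3 = 8.
Best is 10.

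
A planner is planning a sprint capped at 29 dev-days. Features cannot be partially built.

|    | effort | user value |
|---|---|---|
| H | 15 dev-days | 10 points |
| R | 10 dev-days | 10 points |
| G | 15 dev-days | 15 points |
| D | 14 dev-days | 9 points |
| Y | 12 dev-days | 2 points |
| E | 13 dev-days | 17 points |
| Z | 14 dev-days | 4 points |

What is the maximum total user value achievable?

R + E: effort 10 + 13 = 23 ≤ 29, user value 10 + 17 = 27.
G + E: effort 15 + 13 = 28 ≤ 29, user value 15 + 17 = 32.
Best is G and E with total user value 32.

32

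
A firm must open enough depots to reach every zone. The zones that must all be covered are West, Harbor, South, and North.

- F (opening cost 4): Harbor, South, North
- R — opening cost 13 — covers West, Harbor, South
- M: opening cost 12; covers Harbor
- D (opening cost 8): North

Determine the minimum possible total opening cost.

17

This is a weighted set-cover instance.
Choose F and R: together they cover West, Harbor, South, North — every zone.
Total opening cost: 4 + 13 = 17.
No cover costs less than 17.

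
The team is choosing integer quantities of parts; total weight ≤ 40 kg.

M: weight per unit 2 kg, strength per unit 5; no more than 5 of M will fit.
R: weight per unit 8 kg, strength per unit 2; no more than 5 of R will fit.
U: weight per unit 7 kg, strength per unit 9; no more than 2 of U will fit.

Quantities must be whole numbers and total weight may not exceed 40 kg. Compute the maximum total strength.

M has the best ratio (5/2); taking only M gives at most 5×5 = 25 (stopped by the supply cap of 5).
Mixing does better — 5×M, 2×R, and 2×U: weight 40 ≤ 40, strength 5·5 + 2·2 + 2·9 = 47.

47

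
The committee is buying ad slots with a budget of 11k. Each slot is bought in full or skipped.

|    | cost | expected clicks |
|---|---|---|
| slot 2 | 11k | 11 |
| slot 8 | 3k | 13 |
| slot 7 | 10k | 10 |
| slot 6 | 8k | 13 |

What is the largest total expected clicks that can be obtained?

26

slot 8 + slot 6: cost 3 + 8 = 11 ≤ 11, expected clicks 13 + 13 = 26.
slot 6: cost 8 ≤ 11, expected clicks 13.
slot 8: cost 3 ≤ 11, expected clicks 13.
Best is slot 8 and slot 6 with total expected clicks 26.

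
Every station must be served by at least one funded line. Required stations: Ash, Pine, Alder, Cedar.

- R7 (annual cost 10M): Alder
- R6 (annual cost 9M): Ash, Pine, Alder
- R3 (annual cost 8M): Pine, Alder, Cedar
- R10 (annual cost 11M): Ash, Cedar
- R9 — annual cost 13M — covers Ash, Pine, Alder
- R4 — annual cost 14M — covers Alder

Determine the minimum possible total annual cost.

Choose R6 and R3: together they cover Ash, Pine, Alder, Cedar — every station.
Total annual cost: 9 + 8 = 17.
No cover costs less than 17.

17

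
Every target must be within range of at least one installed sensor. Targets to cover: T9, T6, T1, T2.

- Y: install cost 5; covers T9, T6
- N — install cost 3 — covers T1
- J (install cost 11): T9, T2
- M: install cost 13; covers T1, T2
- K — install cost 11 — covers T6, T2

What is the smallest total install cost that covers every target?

18

Choose Y and M: together they cover T9, T6, T1, T2 — every target.
Total install cost: 5 + 13 = 18.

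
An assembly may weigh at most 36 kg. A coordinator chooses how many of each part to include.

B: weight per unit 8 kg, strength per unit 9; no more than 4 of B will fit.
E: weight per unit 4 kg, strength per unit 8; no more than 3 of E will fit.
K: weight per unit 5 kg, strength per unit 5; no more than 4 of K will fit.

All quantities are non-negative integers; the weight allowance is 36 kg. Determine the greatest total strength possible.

3×B and 3×E: weight 36 ≤ 36, strength 3·9 + 3·8 = 51.
1×B, 3×E, and 3×K: weight 35 ≤ 36, strength 1·9 + 3·8 + 3·5 = 48.
Best is 51.

51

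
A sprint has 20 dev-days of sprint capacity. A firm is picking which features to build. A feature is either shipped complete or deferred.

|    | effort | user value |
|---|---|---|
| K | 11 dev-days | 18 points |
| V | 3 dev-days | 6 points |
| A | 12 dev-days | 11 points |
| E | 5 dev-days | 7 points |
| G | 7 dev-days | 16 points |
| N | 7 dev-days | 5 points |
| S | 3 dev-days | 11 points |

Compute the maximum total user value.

Allowing fractional choices, the relaxed optimum would be about 44.5, but features are indivisible.
V + G + N + S: effort 3 + 7 + 7 + 3 = 20 ≤ 20, user value 6 + 16 + 5 + 11 = 38.
V + E + G + S: effort 3 + 5 + 7 + 3 = 18 ≤ 20, user value 6 + 7 + 16 + 11 = 40.
Best is V, E, G, and S with total user value 40.

40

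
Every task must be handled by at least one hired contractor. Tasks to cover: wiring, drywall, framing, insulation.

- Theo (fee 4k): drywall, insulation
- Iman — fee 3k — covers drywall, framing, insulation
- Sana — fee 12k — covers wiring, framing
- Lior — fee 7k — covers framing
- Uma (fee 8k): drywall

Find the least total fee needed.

15

Choose Iman and Sana: together they cover wiring, drywall, framing, insulation — every task.
Total fee: 3 + 12 = 15.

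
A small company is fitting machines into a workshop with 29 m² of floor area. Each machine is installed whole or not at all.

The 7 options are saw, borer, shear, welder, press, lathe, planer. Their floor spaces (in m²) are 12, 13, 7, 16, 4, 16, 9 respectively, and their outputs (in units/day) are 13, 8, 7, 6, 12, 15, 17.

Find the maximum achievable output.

44

Take press, lathe, and planer: floor space 4 + 16 + 9 = 29 ≤ 29, output 12 + 15 + 17 = 44.
No other feasible combination does better.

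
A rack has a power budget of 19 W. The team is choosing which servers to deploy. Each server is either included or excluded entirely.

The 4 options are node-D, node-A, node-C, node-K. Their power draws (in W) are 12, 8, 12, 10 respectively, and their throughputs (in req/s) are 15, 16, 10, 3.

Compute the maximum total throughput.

Allowing fractional choices, the relaxed optimum would be about 29.8, but servers are indivisible.
node-A: power draw 8 ≤ 19, throughput 16.
node-A + node-K: power draw 8 + 10 = 18 ≤ 19, throughput 16 + 3 = 19.
node-D: power draw 12 ≤ 19, throughput 15.
Best is node-A and node-K with total throughput 19.

19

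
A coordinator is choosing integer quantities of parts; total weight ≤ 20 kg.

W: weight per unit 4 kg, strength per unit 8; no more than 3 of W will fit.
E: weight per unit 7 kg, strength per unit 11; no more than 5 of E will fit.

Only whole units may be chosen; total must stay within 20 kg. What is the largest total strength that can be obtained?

1×W and 2×E: weight 18 ≤ 20, strength 1·8 + 2·11 = 30.
3×W and 1×E: weight 19 ≤ 20, strength 3·8 + 1·11 = 35.
Best is 35.

35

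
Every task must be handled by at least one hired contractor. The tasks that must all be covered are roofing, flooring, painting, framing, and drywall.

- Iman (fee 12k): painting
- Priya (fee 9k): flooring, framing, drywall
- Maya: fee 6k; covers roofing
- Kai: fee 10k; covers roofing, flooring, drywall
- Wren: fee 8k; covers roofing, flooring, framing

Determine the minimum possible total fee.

27

The greedy cost-per-new-task heuristic would pick Wren, Priya, and Iman for 29, but a cheaper cover exists.
Choose Iman, Priya, and Maya: together they cover roofing, flooring, painting, framing, drywall — every task.
Total fee: 12 + 9 + 6 = 27.
No cover costs less than 27.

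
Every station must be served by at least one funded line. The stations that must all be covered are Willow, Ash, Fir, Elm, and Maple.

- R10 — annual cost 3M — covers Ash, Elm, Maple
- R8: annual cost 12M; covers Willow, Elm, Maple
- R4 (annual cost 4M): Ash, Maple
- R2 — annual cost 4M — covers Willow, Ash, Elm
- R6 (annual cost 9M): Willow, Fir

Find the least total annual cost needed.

This is a weighted set-cover instance.
The greedy cost-per-new-station heuristic would pick R10, R2, and R6 for 16, but a cheaper cover exists.
Choose R10 and R6: together they cover Willow, Ash, Fir, Elm, Maple — every station.
Total annual cost: 3 + 9 = 12.
No cover costs less than 12.

12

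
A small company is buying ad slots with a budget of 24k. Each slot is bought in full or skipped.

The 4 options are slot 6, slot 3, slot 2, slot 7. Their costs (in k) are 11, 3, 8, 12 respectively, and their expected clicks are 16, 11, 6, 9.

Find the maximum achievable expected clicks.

This is an integer program with binary decision variables.
Allowing fractional choices, the relaxed optimum would be about 34.5, but ad slots are indivisible.
slot 6 + slot 3: cost 11 + 3 = 14 ≤ 24, expected clicks 16 + 11 = 27.
slot 3 + slot 2 + slot 7: cost 3 + 8 + 12 = 23 ≤ 24, expected clicks 11 + 6 + 9 = 26.
slot 6 + slot 3 + slot 2: cost 11 + 3 + 8 = 22 ≤ 24, expected clicks 16 + 11 + 6 = 33.
Best is slot 6, slot 3, and slot 2 with total expected clicks 33.

33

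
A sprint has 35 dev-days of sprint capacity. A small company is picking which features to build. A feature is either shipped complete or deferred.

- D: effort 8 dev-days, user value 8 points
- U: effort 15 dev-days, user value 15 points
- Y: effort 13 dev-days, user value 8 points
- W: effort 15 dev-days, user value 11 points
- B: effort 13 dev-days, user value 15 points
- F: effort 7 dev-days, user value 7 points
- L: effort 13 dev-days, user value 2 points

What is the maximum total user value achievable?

U + B + F: effort 15 + 13 + 7 = 35 ≤ 35, user value 15 + 15 + 7 = 37.
W + B + F: effort 15 + 13 + 7 = 35 ≤ 35, user value 11 + 15 + 7 = 33.
Best is U, B, and F with total user value 37.

37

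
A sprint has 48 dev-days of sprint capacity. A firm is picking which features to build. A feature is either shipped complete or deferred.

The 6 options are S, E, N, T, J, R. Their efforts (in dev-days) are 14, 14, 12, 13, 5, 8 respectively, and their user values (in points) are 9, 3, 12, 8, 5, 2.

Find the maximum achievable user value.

34

Allowing fractional choices, the relaxed optimum would be about 35.0, but features are indivisible.
S + N + T: effort 14 + 12 + 13 = 39 ≤ 48, user value 9 + 12 + 8 = 29.
S + N + T + J: effort 14 + 12 + 13 + 5 = 44 ≤ 48, user value 9 + 12 + 8 + 5 = 34.
S + N + T + R: effort 14 + 12 + 13 + 8 = 47 ≤ 48, user value 9 + 12 + 8 + 2 = 31.
Best is S, N, T, and J with total user value 34.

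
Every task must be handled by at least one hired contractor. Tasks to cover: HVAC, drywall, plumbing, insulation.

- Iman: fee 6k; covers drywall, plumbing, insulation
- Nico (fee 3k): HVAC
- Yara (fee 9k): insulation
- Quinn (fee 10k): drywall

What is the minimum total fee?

Choose Iman and Nico: together they cover HVAC, drywall, plumbing, insulation — every task.
Total fee: 6 + 3 = 9.

9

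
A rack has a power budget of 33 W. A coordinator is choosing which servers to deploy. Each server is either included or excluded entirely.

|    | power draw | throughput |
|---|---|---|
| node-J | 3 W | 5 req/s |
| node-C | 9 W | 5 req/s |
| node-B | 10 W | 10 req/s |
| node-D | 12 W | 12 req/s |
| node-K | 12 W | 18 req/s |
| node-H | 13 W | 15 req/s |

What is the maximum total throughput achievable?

Treat it as a binary knapsack problem.
Allowing fractional choices, the relaxed optimum would be about 43.0, but servers are indivisible.
node-J + node-D + node-K: power draw 3 + 12 + 12 = 27 ≤ 33, throughput 5 + 12 + 18 = 35.
node-J + node-K + node-H: power draw 3 + 12 + 13 = 28 ≤ 33, throughput 5 + 18 + 15 = 38.
node-C + node-D + node-K: power draw 9 + 12 + 12 = 33 ≤ 33, throughput 5 + 12 + 18 = 35.
Best is node-J, node-K, and node-H with total throughput 38.

38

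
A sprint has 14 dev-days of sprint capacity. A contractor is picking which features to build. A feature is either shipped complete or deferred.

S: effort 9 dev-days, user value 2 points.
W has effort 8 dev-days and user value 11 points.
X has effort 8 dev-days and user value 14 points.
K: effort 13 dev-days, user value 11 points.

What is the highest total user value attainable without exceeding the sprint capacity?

14

This is a 0-1 knapsack instance.
Take X: effort 8 ≤ 14, user value 14.
No other feasible combination does better.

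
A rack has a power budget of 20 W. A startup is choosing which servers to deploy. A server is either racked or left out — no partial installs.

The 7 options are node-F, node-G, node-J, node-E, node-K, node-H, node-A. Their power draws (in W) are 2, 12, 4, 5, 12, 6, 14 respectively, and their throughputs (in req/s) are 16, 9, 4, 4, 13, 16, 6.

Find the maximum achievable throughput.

node-F + node-K + node-H: power draw 2 + 12 + 6 = 20 ≤ 20, throughput 16 + 13 + 16 = 45.
node-F + node-G + node-H: power draw 2 + 12 + 6 = 20 ≤ 20, throughput 16 + 9 + 16 = 41.
Best is node-F, node-K, and node-H with total throughput 45.

45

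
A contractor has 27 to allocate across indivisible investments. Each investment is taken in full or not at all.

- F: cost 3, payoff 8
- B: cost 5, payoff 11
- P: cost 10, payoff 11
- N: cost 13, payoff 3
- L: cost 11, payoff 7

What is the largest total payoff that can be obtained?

30

Allowing fractional choices, the relaxed optimum would be about 35.7, but investments are indivisible.
F + B + P: cost 3 + 5 + 10 = 18 ≤ 27, payoff 8 + 11 + 11 = 30.
B + P + L: cost 5 + 10 + 11 = 26 ≤ 27, payoff 11 + 11 + 7 = 29.
Best is F, B, and P with total payoff 30.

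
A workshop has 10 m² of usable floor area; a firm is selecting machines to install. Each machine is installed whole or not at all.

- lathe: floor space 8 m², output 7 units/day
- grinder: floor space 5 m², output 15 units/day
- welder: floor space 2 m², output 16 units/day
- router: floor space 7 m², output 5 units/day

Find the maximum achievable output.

31

Allowing fractional choices, the relaxed optimum would be about 33.6, but machines are indivisible.
grinder + welder: floor space 5 + 2 = 7 ≤ 10, output 15 + 16 = 31.
lathe + welder: floor space 8 + 2 = 10 ≤ 10, output 7 + 16 = 23.
Best is grinder and welder with total output 31.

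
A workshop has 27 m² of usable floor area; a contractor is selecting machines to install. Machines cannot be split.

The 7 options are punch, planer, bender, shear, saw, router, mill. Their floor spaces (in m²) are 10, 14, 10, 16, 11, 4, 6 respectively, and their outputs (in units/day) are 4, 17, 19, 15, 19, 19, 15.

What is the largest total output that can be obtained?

57

Treat it as a binary knapsack problem.
Allowing fractional choices, the relaxed optimum would be about 65.1, but machines are indivisible.
bender + saw + router: floor space 10 + 11 + 4 = 25 ≤ 27, output 19 + 19 + 19 = 57.
bender + router + mill: floor space 10 + 4 + 6 = 20 ≤ 27, output 19 + 19 + 15 = 53.
saw + router + mill: floor space 11 + 4 + 6 = 21 ≤ 27, output 19 + 19 + 15 = 53.
Best is bender, saw, and router with total output 57.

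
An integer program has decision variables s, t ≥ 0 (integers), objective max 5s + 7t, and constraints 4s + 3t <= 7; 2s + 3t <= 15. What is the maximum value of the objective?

(s,t)=(0,2) is feasible, giving 14.
(s,t)=(1,1) is feasible, giving 12.
(s,t)=(0,1) is feasible, giving 7.
Maximum is 14 at (s,t)=(0,2).

14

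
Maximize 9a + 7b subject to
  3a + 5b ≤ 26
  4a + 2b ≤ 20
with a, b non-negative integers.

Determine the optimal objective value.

(a,b)=(4,2) is feasible, giving 50.
(a,b)=(3,3) is feasible, giving 48.
(a,b)=(2,4) is feasible, giving 46.
Maximum is 50 at (a,b)=(4,2).

50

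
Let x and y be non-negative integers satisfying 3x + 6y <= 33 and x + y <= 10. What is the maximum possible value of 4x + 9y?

49

(x,y)=(1,5): 3·1+6·5=33≤33, 1·1+1·5=6≤10, objective 49.
(x,y)=(0,5): 3·0+6·5=30≤33, 1·0+1·5=5≤10, objective 45.
(x,y)=(2,4): 3·2+6·4=30≤33, 1·2+1·4=6≤10, objective 44.
Maximum is 49 at (x,y)=(1,5).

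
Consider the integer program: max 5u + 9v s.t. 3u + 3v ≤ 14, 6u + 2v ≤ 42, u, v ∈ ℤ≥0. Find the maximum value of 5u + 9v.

Relaxing integrality, the LP optimum is 42.00 at (u,v) = (0, 4.67), which is not an integer point.
(u,v)=(0,4): 3·0+3·4=12≤14, 6·0+2·4=8≤42, objective 36.
(u,v)=(1,3): 3·1+3·3=12≤14, 6·1+2·3=12≤42, objective 32.
(u,v)=(0,3): 3·0+3·3=9≤14, 6·0+2·3=6≤42, objective 27.
The best lattice point is (0,4), giving 36.

36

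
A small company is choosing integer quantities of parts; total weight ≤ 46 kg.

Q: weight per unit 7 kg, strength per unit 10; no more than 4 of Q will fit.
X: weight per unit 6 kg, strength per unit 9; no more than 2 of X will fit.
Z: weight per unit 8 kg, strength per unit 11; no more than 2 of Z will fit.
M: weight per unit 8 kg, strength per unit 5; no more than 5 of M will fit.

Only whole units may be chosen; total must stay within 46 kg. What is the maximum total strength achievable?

This is a bounded integer knapsack.
3×Q, 1×X, and 2×Z: weight 43 ≤ 46, strength 3·10 + 1·9 + 2·11 = 61.
4×Q and 2×Z: weight 44 ≤ 46, strength 4·10 + 2·11 = 62.
Best is 62.

62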